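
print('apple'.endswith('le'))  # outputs True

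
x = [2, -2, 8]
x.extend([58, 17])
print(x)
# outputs [2, -2, 8, 58, 17]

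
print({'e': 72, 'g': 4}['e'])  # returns 72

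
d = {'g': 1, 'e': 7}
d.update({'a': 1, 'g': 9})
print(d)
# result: {'g': 9, 'e': 7, 'a': 1}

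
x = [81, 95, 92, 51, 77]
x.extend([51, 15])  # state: [81, 95, 92, 51, 77, 51, 15]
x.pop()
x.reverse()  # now [51, 77, 51, 92, 95, 81]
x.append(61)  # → [51, 77, 51, 92, 95, 81, 61]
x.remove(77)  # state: [51, 51, 92, 95, 81, 61]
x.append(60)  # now [51, 51, 92, 95, 81, 61, 60]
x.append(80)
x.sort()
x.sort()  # [51, 51, 60, 61, 80, 81, 92, 95]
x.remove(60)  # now [51, 51, 61, 80, 81, 92, 95]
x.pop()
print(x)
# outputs [51, 51, 61, 80, 81, 92]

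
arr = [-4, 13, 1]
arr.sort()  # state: [-4, 1, 13]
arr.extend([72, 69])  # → [-4, 1, 13, 72, 69]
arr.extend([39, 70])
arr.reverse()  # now [70, 39, 69, 72, 13, 1, -4]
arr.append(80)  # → [70, 39, 69, 72, 13, 1, -4, 80]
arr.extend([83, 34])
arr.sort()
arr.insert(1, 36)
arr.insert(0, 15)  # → [15, -4, 36, 1, 13, 34, 39, 69, 70, 72, 80, 83]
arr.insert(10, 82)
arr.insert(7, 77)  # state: [15, -4, 36, 1, 13, 34, 39, 77, 69, 70, 72, 82, 80, 83]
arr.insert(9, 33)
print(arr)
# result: [15, -4, 36, 1, 13, 34, 39, 77, 69, 33, 70, 72, 82, 80, 83]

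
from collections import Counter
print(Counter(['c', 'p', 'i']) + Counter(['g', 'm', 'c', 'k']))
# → Counter({'c': 2, 'p': 1, 'i': 1, 'g': 1, 'm': 1, 'k': 1})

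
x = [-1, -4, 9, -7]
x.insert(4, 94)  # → [-1, -4, 9, -7, 94]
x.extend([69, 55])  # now [-1, -4, 9, -7, 94, 69, 55]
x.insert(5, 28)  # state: [-1, -4, 9, -7, 94, 28, 69, 55]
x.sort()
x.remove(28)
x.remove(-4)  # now [-7, -1, 9, 55, 69, 94]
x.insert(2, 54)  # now [-7, -1, 54, 9, 55, 69, 94]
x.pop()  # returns 94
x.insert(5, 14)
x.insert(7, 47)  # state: [-7, -1, 54, 9, 55, 14, 69, 47]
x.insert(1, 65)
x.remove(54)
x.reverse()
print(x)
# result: [47, 69, 14, 55, 9, -1, 65, -7]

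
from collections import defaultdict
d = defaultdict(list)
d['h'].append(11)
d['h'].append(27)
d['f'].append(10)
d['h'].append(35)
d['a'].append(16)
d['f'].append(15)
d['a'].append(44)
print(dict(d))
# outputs {'h': [11, 27, 35], 'f': [10, 15], 'a': [16, 44]}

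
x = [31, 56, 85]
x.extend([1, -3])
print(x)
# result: [31, 56, 85, 1, -3]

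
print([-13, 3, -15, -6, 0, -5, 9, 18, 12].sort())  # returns None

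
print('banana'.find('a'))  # 1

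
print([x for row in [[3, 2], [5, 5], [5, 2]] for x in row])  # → [3, 2, 5, 5, 5, 2]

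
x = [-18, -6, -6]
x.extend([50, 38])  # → [-18, -6, -6, 50, 38]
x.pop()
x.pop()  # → 50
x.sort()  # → [-18, -6, -6]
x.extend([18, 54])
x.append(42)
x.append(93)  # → [-18, -6, -6, 18, 54, 42, 93]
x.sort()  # [-18, -6, -6, 18, 42, 54, 93]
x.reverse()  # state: [93, 54, 42, 18, -6, -6, -18]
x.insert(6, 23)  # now [93, 54, 42, 18, -6, -6, 23, -18]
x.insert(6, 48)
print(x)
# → [93, 54, 42, 18, -6, -6, 48, 23, -18]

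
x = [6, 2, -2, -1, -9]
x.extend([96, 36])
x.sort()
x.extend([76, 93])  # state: [-9, -2, -1, 2, 6, 36, 96, 76, 93]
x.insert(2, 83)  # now [-9, -2, 83, -1, 2, 6, 36, 96, 76, 93]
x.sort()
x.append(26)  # [-9, -2, -1, 2, 6, 36, 76, 83, 93, 96, 26]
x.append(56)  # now [-9, -2, -1, 2, 6, 36, 76, 83, 93, 96, 26, 56]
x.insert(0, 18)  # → [18, -9, -2, -1, 2, 6, 36, 76, 83, 93, 96, 26, 56]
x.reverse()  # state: [56, 26, 96, 93, 83, 76, 36, 6, 2, -1, -2, -9, 18]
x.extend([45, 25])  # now [56, 26, 96, 93, 83, 76, 36, 6, 2, -1, -2, -9, 18, 45, 25]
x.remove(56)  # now [26, 96, 93, 83, 76, 36, 6, 2, -1, -2, -9, 18, 45, 25]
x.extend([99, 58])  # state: [26, 96, 93, 83, 76, 36, 6, 2, -1, -2, -9, 18, 45, 25, 99, 58]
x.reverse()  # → [58, 99, 25, 45, 18, -9, -2, -1, 2, 6, 36, 76, 83, 93, 96, 26]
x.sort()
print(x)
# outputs [-9, -2, -1, 2, 6, 18, 25, 26, 36, 45, 58, 76, 83, 93, 96, 99]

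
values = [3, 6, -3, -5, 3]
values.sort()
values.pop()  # 6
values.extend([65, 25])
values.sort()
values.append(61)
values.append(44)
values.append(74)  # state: [-5, -3, 3, 3, 25, 65, 61, 44, 74]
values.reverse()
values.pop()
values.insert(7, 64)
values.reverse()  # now [-3, 64, 3, 3, 25, 65, 61, 44, 74]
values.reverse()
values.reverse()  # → [-3, 64, 3, 3, 25, 65, 61, 44, 74]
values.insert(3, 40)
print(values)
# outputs [-3, 64, 3, 40, 3, 25, 65, 61, 44, 74]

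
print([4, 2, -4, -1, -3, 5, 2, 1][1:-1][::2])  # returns [2, -1, 5]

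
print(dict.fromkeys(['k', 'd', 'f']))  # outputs {'k': None, 'd': None, 'f': None}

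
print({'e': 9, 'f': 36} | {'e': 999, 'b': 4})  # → {'e': 999, 'f': 36, 'b': 4}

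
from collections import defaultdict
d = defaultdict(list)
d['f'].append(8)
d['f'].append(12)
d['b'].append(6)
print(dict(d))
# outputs {'f': [8, 12], 'b': [6]}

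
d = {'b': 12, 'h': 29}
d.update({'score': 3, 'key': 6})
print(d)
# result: {'b': 12, 'h': 29, 'score': 3, 'key': 6}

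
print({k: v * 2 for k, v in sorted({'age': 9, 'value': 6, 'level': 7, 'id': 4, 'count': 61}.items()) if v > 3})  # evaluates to {'age': 18, 'count': 122, 'id': 8, 'level': 14, 'value': 12}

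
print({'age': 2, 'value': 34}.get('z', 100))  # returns 100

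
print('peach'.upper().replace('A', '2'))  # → PE2CH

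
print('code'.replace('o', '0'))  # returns c0de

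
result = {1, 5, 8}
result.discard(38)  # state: {1, 5, 8}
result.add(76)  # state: {1, 5, 8, 76}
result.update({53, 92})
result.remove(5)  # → {1, 8, 53, 76, 92}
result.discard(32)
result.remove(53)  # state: {1, 8, 76, 92}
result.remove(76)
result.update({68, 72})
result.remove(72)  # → {1, 8, 68, 92}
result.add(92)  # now {1, 8, 68, 92}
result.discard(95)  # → {1, 8, 68, 92}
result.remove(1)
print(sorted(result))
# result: [8, 68, 92]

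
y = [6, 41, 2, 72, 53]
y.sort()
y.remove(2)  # [6, 41, 53, 72]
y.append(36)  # [6, 41, 53, 72, 36]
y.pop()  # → 36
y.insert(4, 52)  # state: [6, 41, 53, 72, 52]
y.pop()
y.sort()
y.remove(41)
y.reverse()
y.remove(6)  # [72, 53]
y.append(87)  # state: [72, 53, 87]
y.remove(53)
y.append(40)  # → [72, 87, 40]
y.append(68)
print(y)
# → [72, 87, 40, 68]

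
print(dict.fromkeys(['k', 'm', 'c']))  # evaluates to {'k': None, 'm': None, 'c': None}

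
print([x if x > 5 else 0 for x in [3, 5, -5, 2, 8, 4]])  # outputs [0, 0, 0, 0, 8, 0]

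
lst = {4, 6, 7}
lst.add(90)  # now {4, 6, 7, 90}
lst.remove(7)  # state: {4, 6, 90}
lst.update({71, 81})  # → {4, 6, 71, 81, 90}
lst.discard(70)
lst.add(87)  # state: {4, 6, 71, 81, 87, 90}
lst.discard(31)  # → {4, 6, 71, 81, 87, 90}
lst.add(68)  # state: {4, 6, 68, 71, 81, 87, 90}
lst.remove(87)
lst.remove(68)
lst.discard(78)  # {4, 6, 71, 81, 90}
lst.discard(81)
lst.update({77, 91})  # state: {4, 6, 71, 77, 90, 91}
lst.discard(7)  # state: {4, 6, 71, 77, 90, 91}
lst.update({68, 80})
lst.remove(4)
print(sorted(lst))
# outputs [6, 68, 71, 77, 80, 90, 91]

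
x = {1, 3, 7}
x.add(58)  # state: {1, 3, 7, 58}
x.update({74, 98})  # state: {1, 3, 7, 58, 74, 98}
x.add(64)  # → {1, 3, 7, 58, 64, 74, 98}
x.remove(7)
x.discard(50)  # {1, 3, 58, 64, 74, 98}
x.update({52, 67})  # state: {1, 3, 52, 58, 64, 67, 74, 98}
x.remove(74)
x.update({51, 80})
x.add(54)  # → {1, 3, 51, 52, 54, 58, 64, 67, 80, 98}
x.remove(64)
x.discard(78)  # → {1, 3, 51, 52, 54, 58, 67, 80, 98}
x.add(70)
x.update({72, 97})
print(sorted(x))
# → [1, 3, 51, 52, 54, 58, 67, 70, 72, 80, 97, 98]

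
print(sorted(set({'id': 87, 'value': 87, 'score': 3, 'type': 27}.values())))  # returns [3, 27, 87]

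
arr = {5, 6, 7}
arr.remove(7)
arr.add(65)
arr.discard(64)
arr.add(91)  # {5, 6, 65, 91}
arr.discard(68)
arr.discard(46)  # {5, 6, 65, 91}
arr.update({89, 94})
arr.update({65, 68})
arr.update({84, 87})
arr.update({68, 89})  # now {5, 6, 65, 68, 84, 87, 89, 91, 94}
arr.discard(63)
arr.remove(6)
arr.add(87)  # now {5, 65, 68, 84, 87, 89, 91, 94}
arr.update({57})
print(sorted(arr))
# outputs [5, 57, 65, 68, 84, 87, 89, 91, 94]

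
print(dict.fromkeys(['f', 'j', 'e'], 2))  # {'f': 2, 'j': 2, 'e': 2}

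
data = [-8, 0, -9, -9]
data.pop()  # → -9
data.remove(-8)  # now [0, -9]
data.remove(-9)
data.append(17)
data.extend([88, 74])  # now [0, 17, 88, 74]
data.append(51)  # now [0, 17, 88, 74, 51]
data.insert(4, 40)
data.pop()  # 51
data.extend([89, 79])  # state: [0, 17, 88, 74, 40, 89, 79]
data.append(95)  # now [0, 17, 88, 74, 40, 89, 79, 95]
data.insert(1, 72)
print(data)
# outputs [0, 72, 17, 88, 74, 40, 89, 79, 95]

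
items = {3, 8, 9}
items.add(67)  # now {3, 8, 9, 67}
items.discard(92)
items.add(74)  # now {3, 8, 9, 67, 74}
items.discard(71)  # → {3, 8, 9, 67, 74}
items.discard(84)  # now {3, 8, 9, 67, 74}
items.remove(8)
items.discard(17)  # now {3, 9, 67, 74}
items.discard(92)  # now {3, 9, 67, 74}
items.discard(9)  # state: {3, 67, 74}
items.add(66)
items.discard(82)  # {3, 66, 67, 74}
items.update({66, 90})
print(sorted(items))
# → [3, 66, 67, 74, 90]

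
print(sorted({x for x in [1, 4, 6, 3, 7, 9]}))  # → [1, 3, 4, 6, 7, 9]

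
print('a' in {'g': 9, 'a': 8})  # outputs True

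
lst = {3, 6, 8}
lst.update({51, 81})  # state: {3, 6, 8, 51, 81}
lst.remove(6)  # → {3, 8, 51, 81}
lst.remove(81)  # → {3, 8, 51}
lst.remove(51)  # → {3, 8}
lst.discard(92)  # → {3, 8}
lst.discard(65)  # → {3, 8}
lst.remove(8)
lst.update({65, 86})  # {3, 65, 86}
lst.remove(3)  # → {65, 86}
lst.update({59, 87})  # {59, 65, 86, 87}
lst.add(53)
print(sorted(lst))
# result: [53, 59, 65, 86, 87]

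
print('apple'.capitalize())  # Apple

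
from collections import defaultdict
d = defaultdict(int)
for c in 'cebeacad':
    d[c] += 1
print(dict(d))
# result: {'c': 2, 'e': 2, 'b': 1, 'a': 2, 'd': 1}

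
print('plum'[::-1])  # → mulp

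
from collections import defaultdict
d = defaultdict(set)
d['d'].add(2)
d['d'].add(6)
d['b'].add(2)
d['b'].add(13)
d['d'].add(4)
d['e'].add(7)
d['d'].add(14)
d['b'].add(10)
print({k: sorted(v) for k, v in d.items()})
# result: {'d': [2, 4, 6, 14], 'b': [2, 10, 13], 'e': [7]}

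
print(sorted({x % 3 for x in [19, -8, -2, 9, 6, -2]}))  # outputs [0, 1]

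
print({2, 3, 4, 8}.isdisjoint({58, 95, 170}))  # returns True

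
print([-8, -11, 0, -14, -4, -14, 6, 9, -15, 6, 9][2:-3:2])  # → [0, -4, 6]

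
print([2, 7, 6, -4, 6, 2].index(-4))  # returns 3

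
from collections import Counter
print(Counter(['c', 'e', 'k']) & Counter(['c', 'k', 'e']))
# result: Counter({'c': 1, 'e': 1, 'k': 1})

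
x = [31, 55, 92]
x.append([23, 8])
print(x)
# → [31, 55, 92, [23, 8]]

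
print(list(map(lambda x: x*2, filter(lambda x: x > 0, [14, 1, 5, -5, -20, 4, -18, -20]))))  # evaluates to [28, 2, 10, 8]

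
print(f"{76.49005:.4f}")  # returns 76.4900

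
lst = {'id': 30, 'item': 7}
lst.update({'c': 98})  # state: {'id': 30, 'item': 7, 'c': 98}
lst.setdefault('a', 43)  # 43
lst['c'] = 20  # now {'id': 30, 'item': 7, 'c': 20, 'a': 43}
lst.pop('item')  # 7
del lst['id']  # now {'c': 20, 'a': 43}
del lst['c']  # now {'a': 43}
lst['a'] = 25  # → {'a': 25}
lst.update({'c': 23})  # {'a': 25, 'c': 23}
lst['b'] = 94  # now {'a': 25, 'c': 23, 'b': 94}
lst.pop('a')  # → 25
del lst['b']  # {'c': 23}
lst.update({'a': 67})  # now {'c': 23, 'a': 67}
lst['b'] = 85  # {'c': 23, 'a': 67, 'b': 85}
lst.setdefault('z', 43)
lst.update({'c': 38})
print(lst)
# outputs {'c': 38, 'a': 67, 'b': 85, 'z': 43}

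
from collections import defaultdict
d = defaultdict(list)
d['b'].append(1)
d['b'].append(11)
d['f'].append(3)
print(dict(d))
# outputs {'b': [1, 11], 'f': [3]}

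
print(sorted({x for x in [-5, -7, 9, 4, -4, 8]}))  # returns [-7, -5, -4, 4, 8, 9]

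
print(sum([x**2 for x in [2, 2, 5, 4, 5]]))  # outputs 74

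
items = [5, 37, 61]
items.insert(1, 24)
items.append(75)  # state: [5, 24, 37, 61, 75]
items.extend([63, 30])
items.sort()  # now [5, 24, 30, 37, 61, 63, 75]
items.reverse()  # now [75, 63, 61, 37, 30, 24, 5]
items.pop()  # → 5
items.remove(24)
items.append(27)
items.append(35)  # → [75, 63, 61, 37, 30, 27, 35]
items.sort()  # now [27, 30, 35, 37, 61, 63, 75]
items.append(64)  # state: [27, 30, 35, 37, 61, 63, 75, 64]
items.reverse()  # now [64, 75, 63, 61, 37, 35, 30, 27]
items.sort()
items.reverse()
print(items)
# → [75, 64, 63, 61, 37, 35, 30, 27]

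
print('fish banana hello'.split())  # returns ['fish', 'banana', 'hello']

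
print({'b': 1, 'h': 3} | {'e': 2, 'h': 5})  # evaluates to {'b': 1, 'h': 5, 'e': 2}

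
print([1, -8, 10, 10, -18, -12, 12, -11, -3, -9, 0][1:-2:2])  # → [-8, 10, -12, -11]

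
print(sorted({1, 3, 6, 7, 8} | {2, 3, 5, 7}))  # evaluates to [1, 2, 3, 5, 6, 7, 8]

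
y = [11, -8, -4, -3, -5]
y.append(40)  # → [11, -8, -4, -3, -5, 40]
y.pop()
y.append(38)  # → [11, -8, -4, -3, -5, 38]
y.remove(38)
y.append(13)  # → [11, -8, -4, -3, -5, 13]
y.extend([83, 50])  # [11, -8, -4, -3, -5, 13, 83, 50]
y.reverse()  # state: [50, 83, 13, -5, -3, -4, -8, 11]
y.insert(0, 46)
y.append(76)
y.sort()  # [-8, -5, -4, -3, 11, 13, 46, 50, 76, 83]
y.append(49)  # [-8, -5, -4, -3, 11, 13, 46, 50, 76, 83, 49]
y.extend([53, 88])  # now [-8, -5, -4, -3, 11, 13, 46, 50, 76, 83, 49, 53, 88]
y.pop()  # 88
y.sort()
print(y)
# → [-8, -5, -4, -3, 11, 13, 46, 49, 50, 53, 76, 83]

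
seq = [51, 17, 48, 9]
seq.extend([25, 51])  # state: [51, 17, 48, 9, 25, 51]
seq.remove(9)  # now [51, 17, 48, 25, 51]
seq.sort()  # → [17, 25, 48, 51, 51]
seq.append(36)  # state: [17, 25, 48, 51, 51, 36]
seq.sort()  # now [17, 25, 36, 48, 51, 51]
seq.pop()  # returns 51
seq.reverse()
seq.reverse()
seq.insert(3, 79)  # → [17, 25, 36, 79, 48, 51]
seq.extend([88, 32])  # [17, 25, 36, 79, 48, 51, 88, 32]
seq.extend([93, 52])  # [17, 25, 36, 79, 48, 51, 88, 32, 93, 52]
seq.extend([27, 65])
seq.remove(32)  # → [17, 25, 36, 79, 48, 51, 88, 93, 52, 27, 65]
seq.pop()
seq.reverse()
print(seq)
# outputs [27, 52, 93, 88, 51, 48, 79, 36, 25, 17]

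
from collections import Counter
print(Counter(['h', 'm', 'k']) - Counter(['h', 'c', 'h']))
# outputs Counter({'m': 1, 'k': 1})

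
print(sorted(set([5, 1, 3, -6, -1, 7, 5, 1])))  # [-6, -1, 1, 3, 5, 7]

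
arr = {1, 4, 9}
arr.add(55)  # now {1, 4, 9, 55}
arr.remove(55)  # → {1, 4, 9}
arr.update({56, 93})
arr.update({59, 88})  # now {1, 4, 9, 56, 59, 88, 93}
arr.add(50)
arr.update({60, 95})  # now {1, 4, 9, 50, 56, 59, 60, 88, 93, 95}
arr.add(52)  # {1, 4, 9, 50, 52, 56, 59, 60, 88, 93, 95}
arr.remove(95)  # {1, 4, 9, 50, 52, 56, 59, 60, 88, 93}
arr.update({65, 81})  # {1, 4, 9, 50, 52, 56, 59, 60, 65, 81, 88, 93}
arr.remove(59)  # {1, 4, 9, 50, 52, 56, 60, 65, 81, 88, 93}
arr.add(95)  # {1, 4, 9, 50, 52, 56, 60, 65, 81, 88, 93, 95}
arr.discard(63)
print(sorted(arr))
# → [1, 4, 9, 50, 52, 56, 60, 65, 81, 88, 93, 95]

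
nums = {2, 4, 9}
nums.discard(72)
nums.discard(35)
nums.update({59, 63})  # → {2, 4, 9, 59, 63}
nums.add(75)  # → {2, 4, 9, 59, 63, 75}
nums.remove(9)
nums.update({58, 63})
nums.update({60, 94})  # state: {2, 4, 58, 59, 60, 63, 75, 94}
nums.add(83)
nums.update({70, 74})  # {2, 4, 58, 59, 60, 63, 70, 74, 75, 83, 94}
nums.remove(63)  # {2, 4, 58, 59, 60, 70, 74, 75, 83, 94}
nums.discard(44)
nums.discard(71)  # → {2, 4, 58, 59, 60, 70, 74, 75, 83, 94}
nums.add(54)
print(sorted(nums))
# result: [2, 4, 54, 58, 59, 60, 70, 74, 75, 83, 94]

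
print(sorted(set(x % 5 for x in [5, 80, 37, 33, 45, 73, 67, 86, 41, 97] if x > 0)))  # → [0, 1, 2, 3]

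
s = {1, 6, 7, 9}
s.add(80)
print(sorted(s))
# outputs [1, 6, 7, 9, 80]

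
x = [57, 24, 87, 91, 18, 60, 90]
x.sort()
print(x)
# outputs [18, 24, 57, 60, 87, 90, 91]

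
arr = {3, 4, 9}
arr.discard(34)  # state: {3, 4, 9}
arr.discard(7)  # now {3, 4, 9}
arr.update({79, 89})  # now {3, 4, 9, 79, 89}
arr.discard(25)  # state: {3, 4, 9, 79, 89}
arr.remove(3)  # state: {4, 9, 79, 89}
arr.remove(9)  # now {4, 79, 89}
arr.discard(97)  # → {4, 79, 89}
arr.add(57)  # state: {4, 57, 79, 89}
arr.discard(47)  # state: {4, 57, 79, 89}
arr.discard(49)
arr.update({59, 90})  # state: {4, 57, 59, 79, 89, 90}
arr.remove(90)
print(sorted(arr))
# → [4, 57, 59, 79, 89]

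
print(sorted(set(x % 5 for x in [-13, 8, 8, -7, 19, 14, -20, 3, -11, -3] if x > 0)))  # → [3, 4]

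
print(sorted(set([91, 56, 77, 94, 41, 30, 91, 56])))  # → [30, 41, 56, 77, 91, 94]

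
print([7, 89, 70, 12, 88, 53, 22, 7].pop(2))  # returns 70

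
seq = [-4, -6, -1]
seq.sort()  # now [-6, -4, -1]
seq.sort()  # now [-6, -4, -1]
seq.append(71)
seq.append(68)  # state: [-6, -4, -1, 71, 68]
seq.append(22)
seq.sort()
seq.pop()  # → 71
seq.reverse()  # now [68, 22, -1, -4, -6]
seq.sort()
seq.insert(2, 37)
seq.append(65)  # [-6, -4, 37, -1, 22, 68, 65]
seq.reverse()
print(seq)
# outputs [65, 68, 22, -1, 37, -4, -6]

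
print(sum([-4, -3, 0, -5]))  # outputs -12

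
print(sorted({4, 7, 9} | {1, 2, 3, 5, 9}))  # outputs [1, 2, 3, 4, 5, 7, 9]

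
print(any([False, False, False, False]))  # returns False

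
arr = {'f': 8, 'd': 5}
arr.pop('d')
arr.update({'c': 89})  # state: {'f': 8, 'c': 89}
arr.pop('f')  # 8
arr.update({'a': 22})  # {'c': 89, 'a': 22}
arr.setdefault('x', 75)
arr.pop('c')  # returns 89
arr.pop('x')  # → 75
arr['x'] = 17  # {'a': 22, 'x': 17}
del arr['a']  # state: {'x': 17}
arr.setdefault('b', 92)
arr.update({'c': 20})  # {'x': 17, 'b': 92, 'c': 20}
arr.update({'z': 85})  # {'x': 17, 'b': 92, 'c': 20, 'z': 85}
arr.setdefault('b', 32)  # 92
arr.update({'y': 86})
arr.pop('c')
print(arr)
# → {'x': 17, 'b': 92, 'z': 85, 'y': 86}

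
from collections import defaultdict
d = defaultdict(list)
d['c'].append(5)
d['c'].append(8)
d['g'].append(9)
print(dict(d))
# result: {'c': [5, 8], 'g': [9]}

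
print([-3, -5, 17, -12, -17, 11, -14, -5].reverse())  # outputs None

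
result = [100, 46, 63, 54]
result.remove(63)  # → [100, 46, 54]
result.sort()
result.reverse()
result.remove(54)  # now [100, 46]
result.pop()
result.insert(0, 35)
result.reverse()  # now [100, 35]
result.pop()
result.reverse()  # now [100]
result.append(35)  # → [100, 35]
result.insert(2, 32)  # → [100, 35, 32]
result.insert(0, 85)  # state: [85, 100, 35, 32]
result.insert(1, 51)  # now [85, 51, 100, 35, 32]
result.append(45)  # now [85, 51, 100, 35, 32, 45]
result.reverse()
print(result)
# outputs [45, 32, 35, 100, 51, 85]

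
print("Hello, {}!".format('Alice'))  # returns Hello, Alice!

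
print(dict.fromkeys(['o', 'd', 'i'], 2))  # {'o': 2, 'd': 2, 'i': 2}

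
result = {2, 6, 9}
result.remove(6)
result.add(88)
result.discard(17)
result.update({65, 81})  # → {2, 9, 65, 81, 88}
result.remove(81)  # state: {2, 9, 65, 88}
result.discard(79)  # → {2, 9, 65, 88}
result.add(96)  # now {2, 9, 65, 88, 96}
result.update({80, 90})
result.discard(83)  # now {2, 9, 65, 80, 88, 90, 96}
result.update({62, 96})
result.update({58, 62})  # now {2, 9, 58, 62, 65, 80, 88, 90, 96}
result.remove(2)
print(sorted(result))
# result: [9, 58, 62, 65, 80, 88, 90, 96]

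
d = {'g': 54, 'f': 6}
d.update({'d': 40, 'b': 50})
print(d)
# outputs {'g': 54, 'f': 6, 'd': 40, 'b': 50}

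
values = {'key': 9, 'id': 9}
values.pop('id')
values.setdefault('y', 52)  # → 52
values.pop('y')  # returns 52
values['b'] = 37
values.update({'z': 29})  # {'key': 9, 'b': 37, 'z': 29}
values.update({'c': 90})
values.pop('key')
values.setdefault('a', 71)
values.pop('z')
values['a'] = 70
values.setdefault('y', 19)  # 19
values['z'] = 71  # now {'b': 37, 'c': 90, 'a': 70, 'y': 19, 'z': 71}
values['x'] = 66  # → {'b': 37, 'c': 90, 'a': 70, 'y': 19, 'z': 71, 'x': 66}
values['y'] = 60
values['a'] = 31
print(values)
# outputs {'b': 37, 'c': 90, 'a': 31, 'y': 60, 'z': 71, 'x': 66}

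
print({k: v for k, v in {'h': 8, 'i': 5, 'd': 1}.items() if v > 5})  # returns {'h': 8}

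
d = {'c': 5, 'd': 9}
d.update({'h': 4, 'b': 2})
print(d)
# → {'c': 5, 'd': 9, 'h': 4, 'b': 2}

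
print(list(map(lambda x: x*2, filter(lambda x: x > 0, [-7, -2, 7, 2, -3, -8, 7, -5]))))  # [14, 4, 14]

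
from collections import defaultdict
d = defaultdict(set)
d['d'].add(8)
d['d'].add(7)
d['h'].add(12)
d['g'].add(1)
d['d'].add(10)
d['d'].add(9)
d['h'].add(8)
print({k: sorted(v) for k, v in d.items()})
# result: {'d': [7, 8, 9, 10], 'h': [8, 12], 'g': [1]}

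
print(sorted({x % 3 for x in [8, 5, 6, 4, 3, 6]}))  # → [0, 1, 2]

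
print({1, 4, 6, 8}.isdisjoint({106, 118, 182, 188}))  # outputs True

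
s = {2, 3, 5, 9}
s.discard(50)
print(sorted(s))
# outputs [2, 3, 5, 9]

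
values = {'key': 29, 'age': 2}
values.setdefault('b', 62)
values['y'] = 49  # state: {'key': 29, 'age': 2, 'b': 62, 'y': 49}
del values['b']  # {'key': 29, 'age': 2, 'y': 49}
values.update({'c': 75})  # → {'key': 29, 'age': 2, 'y': 49, 'c': 75}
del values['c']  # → {'key': 29, 'age': 2, 'y': 49}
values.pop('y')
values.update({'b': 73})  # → {'key': 29, 'age': 2, 'b': 73}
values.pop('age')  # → 2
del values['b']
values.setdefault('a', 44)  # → 44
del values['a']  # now {'key': 29}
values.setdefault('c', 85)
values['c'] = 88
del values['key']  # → {'c': 88}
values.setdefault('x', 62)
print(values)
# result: {'c': 88, 'x': 62}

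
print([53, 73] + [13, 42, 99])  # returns [53, 73, 13, 42, 99]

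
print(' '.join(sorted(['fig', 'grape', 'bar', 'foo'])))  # bar fig foo grape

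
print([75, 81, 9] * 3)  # [75, 81, 9, 75, 81, 9, 75, 81, 9]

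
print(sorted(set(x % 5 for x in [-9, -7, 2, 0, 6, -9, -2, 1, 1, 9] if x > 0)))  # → [1, 2, 4]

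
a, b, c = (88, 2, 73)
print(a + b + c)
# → 163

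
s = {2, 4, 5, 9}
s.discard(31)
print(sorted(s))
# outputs [2, 4, 5, 9]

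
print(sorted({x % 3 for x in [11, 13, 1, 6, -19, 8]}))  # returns [0, 1, 2]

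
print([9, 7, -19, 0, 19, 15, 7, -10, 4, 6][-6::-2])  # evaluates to [19, -19, 9]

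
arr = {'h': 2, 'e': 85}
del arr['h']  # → {'e': 85}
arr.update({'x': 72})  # {'e': 85, 'x': 72}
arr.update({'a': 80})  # {'e': 85, 'x': 72, 'a': 80}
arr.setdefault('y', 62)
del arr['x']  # {'e': 85, 'a': 80, 'y': 62}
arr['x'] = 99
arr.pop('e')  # 85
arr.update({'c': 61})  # {'a': 80, 'y': 62, 'x': 99, 'c': 61}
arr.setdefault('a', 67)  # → 80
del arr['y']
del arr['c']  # {'a': 80, 'x': 99}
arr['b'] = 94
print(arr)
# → {'a': 80, 'x': 99, 'b': 94}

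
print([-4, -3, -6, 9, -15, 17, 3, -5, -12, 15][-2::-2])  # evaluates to [-12, 3, -15, -6, -4]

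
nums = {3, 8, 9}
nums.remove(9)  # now {3, 8}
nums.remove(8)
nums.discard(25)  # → {3}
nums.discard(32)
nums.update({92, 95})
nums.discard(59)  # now {3, 92, 95}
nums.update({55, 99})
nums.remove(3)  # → {55, 92, 95, 99}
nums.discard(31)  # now {55, 92, 95, 99}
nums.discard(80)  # {55, 92, 95, 99}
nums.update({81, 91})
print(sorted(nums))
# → [55, 81, 91, 92, 95, 99]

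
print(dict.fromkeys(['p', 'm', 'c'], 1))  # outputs {'p': 1, 'm': 1, 'c': 1}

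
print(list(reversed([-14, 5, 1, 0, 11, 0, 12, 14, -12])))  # [-12, 14, 12, 0, 11, 0, 1, 5, -14]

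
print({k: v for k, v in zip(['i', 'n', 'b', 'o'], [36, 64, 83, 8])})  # {'i': 36, 'n': 64, 'b': 83, 'o': 8}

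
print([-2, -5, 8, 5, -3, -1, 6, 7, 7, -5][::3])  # [-2, 5, 6, -5]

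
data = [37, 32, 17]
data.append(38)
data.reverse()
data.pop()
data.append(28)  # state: [38, 17, 32, 28]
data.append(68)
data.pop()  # 68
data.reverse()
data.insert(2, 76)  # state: [28, 32, 76, 17, 38]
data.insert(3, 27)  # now [28, 32, 76, 27, 17, 38]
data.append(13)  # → [28, 32, 76, 27, 17, 38, 13]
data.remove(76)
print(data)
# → [28, 32, 27, 17, 38, 13]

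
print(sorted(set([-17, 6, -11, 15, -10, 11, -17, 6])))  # [-17, -11, -10, 6, 11, 15]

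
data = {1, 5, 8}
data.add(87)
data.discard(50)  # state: {1, 5, 8, 87}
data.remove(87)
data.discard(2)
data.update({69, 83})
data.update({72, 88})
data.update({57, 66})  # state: {1, 5, 8, 57, 66, 69, 72, 83, 88}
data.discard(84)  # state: {1, 5, 8, 57, 66, 69, 72, 83, 88}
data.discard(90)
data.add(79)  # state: {1, 5, 8, 57, 66, 69, 72, 79, 83, 88}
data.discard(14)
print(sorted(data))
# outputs [1, 5, 8, 57, 66, 69, 72, 79, 83, 88]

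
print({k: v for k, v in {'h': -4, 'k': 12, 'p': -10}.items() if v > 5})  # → {'k': 12}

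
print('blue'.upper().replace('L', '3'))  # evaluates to B3UE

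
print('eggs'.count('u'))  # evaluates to 0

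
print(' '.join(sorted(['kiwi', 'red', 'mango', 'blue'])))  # blue kiwi mango red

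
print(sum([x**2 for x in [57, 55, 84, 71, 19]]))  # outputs 18732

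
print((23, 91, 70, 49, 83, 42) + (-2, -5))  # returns (23, 91, 70, 49, 83, 42, -2, -5)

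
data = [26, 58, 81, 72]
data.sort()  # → [26, 58, 72, 81]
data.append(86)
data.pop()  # 86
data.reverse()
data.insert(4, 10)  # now [81, 72, 58, 26, 10]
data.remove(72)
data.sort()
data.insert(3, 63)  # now [10, 26, 58, 63, 81]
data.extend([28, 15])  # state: [10, 26, 58, 63, 81, 28, 15]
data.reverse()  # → [15, 28, 81, 63, 58, 26, 10]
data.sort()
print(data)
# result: [10, 15, 26, 28, 58, 63, 81]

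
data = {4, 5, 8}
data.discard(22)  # {4, 5, 8}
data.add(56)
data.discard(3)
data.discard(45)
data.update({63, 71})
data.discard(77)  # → {4, 5, 8, 56, 63, 71}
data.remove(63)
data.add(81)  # {4, 5, 8, 56, 71, 81}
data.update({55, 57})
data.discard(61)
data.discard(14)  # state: {4, 5, 8, 55, 56, 57, 71, 81}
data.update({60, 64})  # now {4, 5, 8, 55, 56, 57, 60, 64, 71, 81}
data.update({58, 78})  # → {4, 5, 8, 55, 56, 57, 58, 60, 64, 71, 78, 81}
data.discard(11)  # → {4, 5, 8, 55, 56, 57, 58, 60, 64, 71, 78, 81}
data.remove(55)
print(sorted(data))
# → [4, 5, 8, 56, 57, 58, 60, 64, 71, 78, 81]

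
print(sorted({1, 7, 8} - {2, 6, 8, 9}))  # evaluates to [1, 7]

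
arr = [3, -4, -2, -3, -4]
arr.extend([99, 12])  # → [3, -4, -2, -3, -4, 99, 12]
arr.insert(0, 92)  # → [92, 3, -4, -2, -3, -4, 99, 12]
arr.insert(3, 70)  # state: [92, 3, -4, 70, -2, -3, -4, 99, 12]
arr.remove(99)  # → [92, 3, -4, 70, -2, -3, -4, 12]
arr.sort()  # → [-4, -4, -3, -2, 3, 12, 70, 92]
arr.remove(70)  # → [-4, -4, -3, -2, 3, 12, 92]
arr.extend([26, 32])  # [-4, -4, -3, -2, 3, 12, 92, 26, 32]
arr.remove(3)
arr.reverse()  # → [32, 26, 92, 12, -2, -3, -4, -4]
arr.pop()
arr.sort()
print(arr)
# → [-4, -3, -2, 12, 26, 32, 92]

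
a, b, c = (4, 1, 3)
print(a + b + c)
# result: 8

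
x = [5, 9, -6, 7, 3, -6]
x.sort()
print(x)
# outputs [-6, -6, 3, 5, 7, 9]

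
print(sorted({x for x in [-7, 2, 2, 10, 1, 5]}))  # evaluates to [-7, 1, 2, 5, 10]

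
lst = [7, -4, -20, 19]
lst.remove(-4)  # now [7, -20, 19]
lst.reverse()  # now [19, -20, 7]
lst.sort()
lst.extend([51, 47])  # [-20, 7, 19, 51, 47]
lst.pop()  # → 47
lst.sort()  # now [-20, 7, 19, 51]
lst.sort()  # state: [-20, 7, 19, 51]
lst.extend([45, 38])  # [-20, 7, 19, 51, 45, 38]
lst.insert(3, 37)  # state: [-20, 7, 19, 37, 51, 45, 38]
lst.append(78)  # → [-20, 7, 19, 37, 51, 45, 38, 78]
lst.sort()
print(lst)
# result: [-20, 7, 19, 37, 38, 45, 51, 78]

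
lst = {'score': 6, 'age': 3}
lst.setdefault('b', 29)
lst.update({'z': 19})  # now {'score': 6, 'age': 3, 'b': 29, 'z': 19}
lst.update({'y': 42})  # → {'score': 6, 'age': 3, 'b': 29, 'z': 19, 'y': 42}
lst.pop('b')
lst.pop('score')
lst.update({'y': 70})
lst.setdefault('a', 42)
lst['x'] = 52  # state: {'age': 3, 'z': 19, 'y': 70, 'a': 42, 'x': 52}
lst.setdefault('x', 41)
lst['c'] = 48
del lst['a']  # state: {'age': 3, 'z': 19, 'y': 70, 'x': 52, 'c': 48}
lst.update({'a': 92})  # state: {'age': 3, 'z': 19, 'y': 70, 'x': 52, 'c': 48, 'a': 92}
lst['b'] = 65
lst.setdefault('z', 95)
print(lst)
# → {'age': 3, 'z': 19, 'y': 70, 'x': 52, 'c': 48, 'a': 92, 'b': 65}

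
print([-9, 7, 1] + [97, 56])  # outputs [-9, 7, 1, 97, 56]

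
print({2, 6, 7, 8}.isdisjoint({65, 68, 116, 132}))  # True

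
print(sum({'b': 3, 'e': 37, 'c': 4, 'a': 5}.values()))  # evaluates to 49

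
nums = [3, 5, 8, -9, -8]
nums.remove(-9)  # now [3, 5, 8, -8]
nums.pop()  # -8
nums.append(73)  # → [3, 5, 8, 73]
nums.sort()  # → [3, 5, 8, 73]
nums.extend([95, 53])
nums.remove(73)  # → [3, 5, 8, 95, 53]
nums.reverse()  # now [53, 95, 8, 5, 3]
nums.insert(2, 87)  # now [53, 95, 87, 8, 5, 3]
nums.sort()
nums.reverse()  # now [95, 87, 53, 8, 5, 3]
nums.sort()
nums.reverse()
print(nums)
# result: [95, 87, 53, 8, 5, 3]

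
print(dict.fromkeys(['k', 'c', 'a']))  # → {'k': None, 'c': None, 'a': None}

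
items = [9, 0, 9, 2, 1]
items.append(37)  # [9, 0, 9, 2, 1, 37]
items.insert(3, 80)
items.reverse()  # [37, 1, 2, 80, 9, 0, 9]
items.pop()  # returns 9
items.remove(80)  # [37, 1, 2, 9, 0]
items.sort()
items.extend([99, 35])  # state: [0, 1, 2, 9, 37, 99, 35]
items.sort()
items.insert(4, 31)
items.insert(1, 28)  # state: [0, 28, 1, 2, 9, 31, 35, 37, 99]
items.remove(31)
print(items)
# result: [0, 28, 1, 2, 9, 35, 37, 99]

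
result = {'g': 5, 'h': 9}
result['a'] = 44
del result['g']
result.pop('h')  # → 9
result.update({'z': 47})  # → {'a': 44, 'z': 47}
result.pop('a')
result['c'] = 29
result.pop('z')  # 47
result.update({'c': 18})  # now {'c': 18}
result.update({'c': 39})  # {'c': 39}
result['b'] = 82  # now {'c': 39, 'b': 82}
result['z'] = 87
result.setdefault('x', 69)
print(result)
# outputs {'c': 39, 'b': 82, 'z': 87, 'x': 69}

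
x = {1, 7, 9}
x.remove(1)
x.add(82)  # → {7, 9, 82}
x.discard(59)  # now {7, 9, 82}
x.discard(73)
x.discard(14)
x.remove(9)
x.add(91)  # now {7, 82, 91}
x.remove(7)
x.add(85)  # {82, 85, 91}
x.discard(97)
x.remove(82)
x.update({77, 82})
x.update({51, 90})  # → {51, 77, 82, 85, 90, 91}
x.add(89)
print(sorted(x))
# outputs [51, 77, 82, 85, 89, 90, 91]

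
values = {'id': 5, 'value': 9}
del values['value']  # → {'id': 5}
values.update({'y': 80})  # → {'id': 5, 'y': 80}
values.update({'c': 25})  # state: {'id': 5, 'y': 80, 'c': 25}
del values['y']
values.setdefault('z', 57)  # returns 57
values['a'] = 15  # {'id': 5, 'c': 25, 'z': 57, 'a': 15}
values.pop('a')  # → 15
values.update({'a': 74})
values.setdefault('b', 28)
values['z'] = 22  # {'id': 5, 'c': 25, 'z': 22, 'a': 74, 'b': 28}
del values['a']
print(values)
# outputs {'id': 5, 'c': 25, 'z': 22, 'b': 28}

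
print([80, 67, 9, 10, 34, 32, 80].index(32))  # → 5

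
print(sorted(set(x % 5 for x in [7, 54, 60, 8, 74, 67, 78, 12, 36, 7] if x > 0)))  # [0, 1, 2, 3, 4]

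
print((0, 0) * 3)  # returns (0, 0, 0, 0, 0, 0)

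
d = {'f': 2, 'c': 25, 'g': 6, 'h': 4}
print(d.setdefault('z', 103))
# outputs 103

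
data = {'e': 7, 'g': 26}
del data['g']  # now {'e': 7}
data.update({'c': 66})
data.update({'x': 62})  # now {'e': 7, 'c': 66, 'x': 62}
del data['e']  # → {'c': 66, 'x': 62}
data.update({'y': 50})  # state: {'c': 66, 'x': 62, 'y': 50}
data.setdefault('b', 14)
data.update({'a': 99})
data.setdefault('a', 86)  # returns 99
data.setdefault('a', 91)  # 99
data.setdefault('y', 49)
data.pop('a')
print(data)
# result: {'c': 66, 'x': 62, 'y': 50, 'b': 14}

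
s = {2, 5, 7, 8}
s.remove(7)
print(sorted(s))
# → [2, 5, 8]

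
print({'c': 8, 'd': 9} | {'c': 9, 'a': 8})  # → {'c': 9, 'd': 9, 'a': 8}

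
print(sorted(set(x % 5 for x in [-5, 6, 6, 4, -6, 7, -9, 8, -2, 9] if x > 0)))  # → [1, 2, 3, 4]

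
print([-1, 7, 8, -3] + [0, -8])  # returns [-1, 7, 8, -3, 0, -8]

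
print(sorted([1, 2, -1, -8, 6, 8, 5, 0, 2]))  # [-8, -1, 0, 1, 2, 2, 5, 6, 8]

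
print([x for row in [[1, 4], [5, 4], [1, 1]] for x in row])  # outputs [1, 4, 5, 4, 1, 1]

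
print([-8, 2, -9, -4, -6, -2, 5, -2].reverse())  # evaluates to None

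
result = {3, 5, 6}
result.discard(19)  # {3, 5, 6}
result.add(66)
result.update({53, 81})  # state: {3, 5, 6, 53, 66, 81}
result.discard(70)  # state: {3, 5, 6, 53, 66, 81}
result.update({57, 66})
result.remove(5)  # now {3, 6, 53, 57, 66, 81}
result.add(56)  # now {3, 6, 53, 56, 57, 66, 81}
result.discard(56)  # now {3, 6, 53, 57, 66, 81}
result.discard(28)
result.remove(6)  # {3, 53, 57, 66, 81}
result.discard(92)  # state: {3, 53, 57, 66, 81}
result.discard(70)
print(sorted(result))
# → [3, 53, 57, 66, 81]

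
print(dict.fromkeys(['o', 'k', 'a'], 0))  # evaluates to {'o': 0, 'k': 0, 'a': 0}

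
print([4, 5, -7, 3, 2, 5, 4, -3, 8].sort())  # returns None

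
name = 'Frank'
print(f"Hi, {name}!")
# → Hi, Frank!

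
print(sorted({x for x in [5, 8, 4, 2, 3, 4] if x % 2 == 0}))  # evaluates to [2, 4, 8]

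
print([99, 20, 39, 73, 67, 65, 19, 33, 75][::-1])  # [75, 33, 19, 65, 67, 73, 39, 20, 99]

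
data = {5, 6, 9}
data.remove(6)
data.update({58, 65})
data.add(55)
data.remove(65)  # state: {5, 9, 55, 58}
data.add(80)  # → {5, 9, 55, 58, 80}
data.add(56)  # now {5, 9, 55, 56, 58, 80}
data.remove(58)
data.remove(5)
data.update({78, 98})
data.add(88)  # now {9, 55, 56, 78, 80, 88, 98}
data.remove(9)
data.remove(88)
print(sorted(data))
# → [55, 56, 78, 80, 98]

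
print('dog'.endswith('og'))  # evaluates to True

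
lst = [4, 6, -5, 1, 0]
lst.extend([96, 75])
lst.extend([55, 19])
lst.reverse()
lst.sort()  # [-5, 0, 1, 4, 6, 19, 55, 75, 96]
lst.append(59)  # [-5, 0, 1, 4, 6, 19, 55, 75, 96, 59]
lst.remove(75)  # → [-5, 0, 1, 4, 6, 19, 55, 96, 59]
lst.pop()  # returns 59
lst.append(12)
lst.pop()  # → 12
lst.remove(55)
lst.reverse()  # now [96, 19, 6, 4, 1, 0, -5]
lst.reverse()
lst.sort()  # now [-5, 0, 1, 4, 6, 19, 96]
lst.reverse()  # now [96, 19, 6, 4, 1, 0, -5]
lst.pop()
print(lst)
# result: [96, 19, 6, 4, 1, 0]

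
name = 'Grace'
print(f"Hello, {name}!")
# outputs Hello, Grace!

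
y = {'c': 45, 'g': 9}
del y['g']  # {'c': 45}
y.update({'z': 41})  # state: {'c': 45, 'z': 41}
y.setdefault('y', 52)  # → 52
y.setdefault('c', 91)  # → 45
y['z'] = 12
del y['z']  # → {'c': 45, 'y': 52}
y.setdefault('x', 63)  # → 63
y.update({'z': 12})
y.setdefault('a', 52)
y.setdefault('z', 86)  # 12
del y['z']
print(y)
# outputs {'c': 45, 'y': 52, 'x': 63, 'a': 52}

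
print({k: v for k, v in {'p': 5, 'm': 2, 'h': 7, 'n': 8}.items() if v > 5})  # {'h': 7, 'n': 8}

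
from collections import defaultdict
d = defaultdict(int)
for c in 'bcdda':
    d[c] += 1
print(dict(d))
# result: {'b': 1, 'c': 1, 'd': 2, 'a': 1}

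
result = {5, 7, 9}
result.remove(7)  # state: {5, 9}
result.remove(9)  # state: {5}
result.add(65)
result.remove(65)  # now {5}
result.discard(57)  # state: {5}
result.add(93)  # {5, 93}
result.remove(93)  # {5}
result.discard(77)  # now {5}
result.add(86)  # {5, 86}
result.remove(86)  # {5}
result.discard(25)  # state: {5}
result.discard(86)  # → {5}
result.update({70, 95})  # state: {5, 70, 95}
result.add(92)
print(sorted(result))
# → [5, 70, 92, 95]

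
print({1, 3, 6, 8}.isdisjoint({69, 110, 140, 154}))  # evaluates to True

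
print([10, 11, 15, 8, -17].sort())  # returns None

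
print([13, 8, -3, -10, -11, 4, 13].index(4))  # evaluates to 5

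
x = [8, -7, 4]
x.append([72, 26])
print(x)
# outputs [8, -7, 4, [72, 26]]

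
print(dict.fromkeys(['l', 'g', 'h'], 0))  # {'l': 0, 'g': 0, 'h': 0}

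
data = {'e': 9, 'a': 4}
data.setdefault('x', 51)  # 51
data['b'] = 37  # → {'e': 9, 'a': 4, 'x': 51, 'b': 37}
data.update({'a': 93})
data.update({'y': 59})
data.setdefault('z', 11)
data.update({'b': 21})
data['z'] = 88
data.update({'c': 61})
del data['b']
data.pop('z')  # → 88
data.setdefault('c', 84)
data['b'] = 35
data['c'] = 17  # {'e': 9, 'a': 93, 'x': 51, 'y': 59, 'c': 17, 'b': 35}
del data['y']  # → {'e': 9, 'a': 93, 'x': 51, 'c': 17, 'b': 35}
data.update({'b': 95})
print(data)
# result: {'e': 9, 'a': 93, 'x': 51, 'c': 17, 'b': 95}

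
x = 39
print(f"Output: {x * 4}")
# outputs Output: 156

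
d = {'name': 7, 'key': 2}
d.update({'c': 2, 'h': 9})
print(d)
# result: {'name': 7, 'key': 2, 'c': 2, 'h': 9}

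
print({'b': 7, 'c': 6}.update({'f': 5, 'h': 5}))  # None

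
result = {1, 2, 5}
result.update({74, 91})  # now {1, 2, 5, 74, 91}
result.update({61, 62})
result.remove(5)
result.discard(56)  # {1, 2, 61, 62, 74, 91}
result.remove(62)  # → {1, 2, 61, 74, 91}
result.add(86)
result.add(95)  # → {1, 2, 61, 74, 86, 91, 95}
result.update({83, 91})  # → {1, 2, 61, 74, 83, 86, 91, 95}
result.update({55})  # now {1, 2, 55, 61, 74, 83, 86, 91, 95}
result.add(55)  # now {1, 2, 55, 61, 74, 83, 86, 91, 95}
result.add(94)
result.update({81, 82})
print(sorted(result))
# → [1, 2, 55, 61, 74, 81, 82, 83, 86, 91, 94, 95]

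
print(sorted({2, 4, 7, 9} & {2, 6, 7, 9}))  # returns [2, 7, 9]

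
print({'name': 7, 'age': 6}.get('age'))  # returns 6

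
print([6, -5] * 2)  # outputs [6, -5, 6, -5]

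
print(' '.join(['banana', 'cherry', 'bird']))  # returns banana cherry bird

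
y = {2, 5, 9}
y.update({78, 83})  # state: {2, 5, 9, 78, 83}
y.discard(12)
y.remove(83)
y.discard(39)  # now {2, 5, 9, 78}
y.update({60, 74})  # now {2, 5, 9, 60, 74, 78}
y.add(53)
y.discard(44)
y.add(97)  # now {2, 5, 9, 53, 60, 74, 78, 97}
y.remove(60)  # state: {2, 5, 9, 53, 74, 78, 97}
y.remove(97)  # {2, 5, 9, 53, 74, 78}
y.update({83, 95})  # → {2, 5, 9, 53, 74, 78, 83, 95}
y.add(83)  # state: {2, 5, 9, 53, 74, 78, 83, 95}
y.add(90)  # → {2, 5, 9, 53, 74, 78, 83, 90, 95}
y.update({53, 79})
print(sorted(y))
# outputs [2, 5, 9, 53, 74, 78, 79, 83, 90, 95]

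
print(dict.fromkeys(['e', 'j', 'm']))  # {'e': None, 'j': None, 'm': None}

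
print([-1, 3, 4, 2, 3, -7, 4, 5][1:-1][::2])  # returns [3, 2, -7]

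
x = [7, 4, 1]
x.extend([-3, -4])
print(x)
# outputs [7, 4, 1, -3, -4]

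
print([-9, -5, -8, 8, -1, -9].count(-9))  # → 2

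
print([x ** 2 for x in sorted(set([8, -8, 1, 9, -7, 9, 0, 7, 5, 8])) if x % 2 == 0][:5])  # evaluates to [64, 0, 64]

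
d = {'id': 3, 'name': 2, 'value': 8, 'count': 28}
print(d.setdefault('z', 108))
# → 108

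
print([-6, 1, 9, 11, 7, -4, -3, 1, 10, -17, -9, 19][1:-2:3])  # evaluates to [1, 7, 1]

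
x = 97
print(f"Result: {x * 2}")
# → Result: 194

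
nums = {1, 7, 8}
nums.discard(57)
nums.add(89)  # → {1, 7, 8, 89}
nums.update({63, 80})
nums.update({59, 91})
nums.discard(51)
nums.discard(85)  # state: {1, 7, 8, 59, 63, 80, 89, 91}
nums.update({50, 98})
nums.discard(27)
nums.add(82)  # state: {1, 7, 8, 50, 59, 63, 80, 82, 89, 91, 98}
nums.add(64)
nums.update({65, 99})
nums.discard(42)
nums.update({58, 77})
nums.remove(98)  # {1, 7, 8, 50, 58, 59, 63, 64, 65, 77, 80, 82, 89, 91, 99}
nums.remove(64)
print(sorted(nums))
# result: [1, 7, 8, 50, 58, 59, 63, 65, 77, 80, 82, 89, 91, 99]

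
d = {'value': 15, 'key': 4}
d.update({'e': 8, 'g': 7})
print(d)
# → {'value': 15, 'key': 4, 'e': 8, 'g': 7}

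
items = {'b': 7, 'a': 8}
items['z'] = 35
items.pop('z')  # 35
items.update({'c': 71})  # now {'b': 7, 'a': 8, 'c': 71}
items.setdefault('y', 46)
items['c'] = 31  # {'b': 7, 'a': 8, 'c': 31, 'y': 46}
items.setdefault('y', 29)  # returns 46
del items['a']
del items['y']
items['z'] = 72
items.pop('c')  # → 31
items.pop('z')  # 72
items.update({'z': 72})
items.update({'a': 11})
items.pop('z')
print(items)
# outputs {'b': 7, 'a': 11}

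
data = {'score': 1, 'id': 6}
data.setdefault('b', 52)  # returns 52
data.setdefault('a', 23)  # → 23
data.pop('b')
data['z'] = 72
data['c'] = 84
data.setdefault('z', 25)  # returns 72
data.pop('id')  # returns 6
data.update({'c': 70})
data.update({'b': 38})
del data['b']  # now {'score': 1, 'a': 23, 'z': 72, 'c': 70}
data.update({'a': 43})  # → {'score': 1, 'a': 43, 'z': 72, 'c': 70}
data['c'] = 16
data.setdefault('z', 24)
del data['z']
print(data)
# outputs {'score': 1, 'a': 43, 'c': 16}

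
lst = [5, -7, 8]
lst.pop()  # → 8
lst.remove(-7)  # [5]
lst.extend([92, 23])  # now [5, 92, 23]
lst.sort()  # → [5, 23, 92]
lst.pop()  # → 92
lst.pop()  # 23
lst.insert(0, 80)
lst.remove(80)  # [5]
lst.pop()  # 5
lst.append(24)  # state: [24]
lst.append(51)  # [24, 51]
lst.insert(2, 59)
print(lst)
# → [24, 51, 59]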